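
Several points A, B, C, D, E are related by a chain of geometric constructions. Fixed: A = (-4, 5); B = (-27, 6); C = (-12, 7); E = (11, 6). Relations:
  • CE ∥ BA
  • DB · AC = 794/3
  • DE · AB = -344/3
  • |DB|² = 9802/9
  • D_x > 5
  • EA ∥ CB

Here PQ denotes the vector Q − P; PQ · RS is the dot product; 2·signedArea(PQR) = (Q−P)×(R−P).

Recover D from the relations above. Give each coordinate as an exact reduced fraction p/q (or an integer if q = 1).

1. D_x = 6  [DE · AB = -344/3 ∩ DB · AC = 794/3]
2. D_y = 17/3  [DE · AB = -344/3 ∩ DB · AC = 794/3]
   → D = (6, 17/3)

D = (6, 17/3)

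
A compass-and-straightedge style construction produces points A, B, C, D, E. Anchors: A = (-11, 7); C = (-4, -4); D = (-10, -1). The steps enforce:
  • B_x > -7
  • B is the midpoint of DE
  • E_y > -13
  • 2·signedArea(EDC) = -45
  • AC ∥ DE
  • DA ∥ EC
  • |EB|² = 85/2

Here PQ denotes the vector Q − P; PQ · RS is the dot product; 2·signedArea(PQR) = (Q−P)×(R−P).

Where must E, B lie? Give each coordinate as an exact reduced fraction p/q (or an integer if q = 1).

1. E_x = -3  [DA ∥ EC ∩ AC ∥ DE]
2. E_y = -12  [DA ∥ EC ∩ AC ∥ DE]
   → E = (-3, -12)
3. B_x = -13/2  [B is the midpoint of DE]
4. B_y = -13/2  [B is the midpoint of DE]
   → B = (-13/2, -13/2)

B = (-13/2, -13/2)
E = (-3, -12)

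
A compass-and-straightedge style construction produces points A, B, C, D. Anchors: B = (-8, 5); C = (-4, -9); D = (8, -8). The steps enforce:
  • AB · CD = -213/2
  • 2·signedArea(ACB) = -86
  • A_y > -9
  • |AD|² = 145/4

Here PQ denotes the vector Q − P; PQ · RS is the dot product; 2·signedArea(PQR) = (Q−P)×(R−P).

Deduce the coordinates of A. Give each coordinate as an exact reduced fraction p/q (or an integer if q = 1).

1. A_x = 2  [2·signedArea(ACB) = -86 ∩ AB · CD = -213/2]
2. A_y = -17/2  [2·signedArea(ACB) = -86 ∩ AB · CD = -213/2]
   → A = (2, -17/2)

A = (2, -17/2)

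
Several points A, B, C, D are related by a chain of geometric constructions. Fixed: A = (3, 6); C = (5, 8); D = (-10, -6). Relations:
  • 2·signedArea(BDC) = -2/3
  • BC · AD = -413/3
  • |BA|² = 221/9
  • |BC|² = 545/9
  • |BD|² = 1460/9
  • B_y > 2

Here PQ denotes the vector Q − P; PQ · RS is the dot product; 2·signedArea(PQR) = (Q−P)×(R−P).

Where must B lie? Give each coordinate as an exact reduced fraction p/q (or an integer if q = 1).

1. B_x = -2/3  [2·signedArea(BDC) = -2/3 ∩ BC · AD = -413/3]
2. B_y = 8/3  [2·signedArea(BDC) = -2/3 ∩ BC · AD = -413/3]
   → B = (-2/3, 8/3)

B = (-2/3, 8/3)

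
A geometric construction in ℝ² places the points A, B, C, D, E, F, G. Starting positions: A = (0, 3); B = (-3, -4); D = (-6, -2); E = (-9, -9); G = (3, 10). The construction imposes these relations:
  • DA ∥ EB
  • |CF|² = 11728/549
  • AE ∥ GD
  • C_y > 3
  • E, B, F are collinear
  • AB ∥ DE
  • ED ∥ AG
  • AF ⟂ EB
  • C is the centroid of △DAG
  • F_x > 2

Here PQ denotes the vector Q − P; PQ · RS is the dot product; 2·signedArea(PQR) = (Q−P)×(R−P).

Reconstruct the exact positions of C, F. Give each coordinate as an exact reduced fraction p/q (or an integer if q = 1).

C = (-1, 11/3)
F = (135/61, 21/61)

1. C_x = -1  [C is the centroid of △DAG]
2. C_y = 11/3  [C is the centroid of △DAG]
   → C = (-1, 11/3)
3. F_x = 135/61  [E, B, F are collinear ∩ AF ⟂ EB]
4. F_y = 21/61  [E, B, F are collinear ∩ AF ⟂ EB]
   → F = (135/61, 21/61)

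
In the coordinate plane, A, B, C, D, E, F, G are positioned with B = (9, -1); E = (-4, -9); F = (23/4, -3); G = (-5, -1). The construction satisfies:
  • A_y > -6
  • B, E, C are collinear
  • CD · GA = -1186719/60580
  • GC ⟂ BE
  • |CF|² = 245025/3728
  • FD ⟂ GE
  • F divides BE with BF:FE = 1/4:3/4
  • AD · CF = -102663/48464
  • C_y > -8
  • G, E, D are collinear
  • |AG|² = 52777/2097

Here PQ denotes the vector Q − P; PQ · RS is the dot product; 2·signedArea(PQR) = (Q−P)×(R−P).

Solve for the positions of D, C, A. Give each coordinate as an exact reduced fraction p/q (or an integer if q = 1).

1. D_x = -1193/260  [G, E, D are collinear ∩ FD ⟂ GE]
2. D_y = -279/65  [G, E, D are collinear ∩ FD ⟂ GE]
   → D = (-1193/260, -279/65)
3. C_x = -269/233  [B, E, C are collinear ∩ GC ⟂ BE]
4. C_y = -1689/233  [B, E, C are collinear ∩ GC ⟂ BE]
   → C = (-269/233, -1689/233)
5. A_x = -2366/699  [AD · CF = -102663/48464 ∩ CD · GA = -1186719/60580]
6. A_y = -4019/699  [AD · CF = -102663/48464 ∩ CD · GA = -1186719/60580]
   → A = (-2366/699, -4019/699)

A = (-2366/699, -4019/699)
C = (-269/233, -1689/233)
D = (-1193/260, -279/65)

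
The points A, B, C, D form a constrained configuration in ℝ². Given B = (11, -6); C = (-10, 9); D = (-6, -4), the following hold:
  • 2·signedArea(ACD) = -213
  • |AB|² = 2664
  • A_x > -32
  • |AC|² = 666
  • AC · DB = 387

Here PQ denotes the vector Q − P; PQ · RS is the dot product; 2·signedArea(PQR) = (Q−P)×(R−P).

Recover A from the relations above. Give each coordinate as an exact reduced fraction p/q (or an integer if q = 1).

1. A_x = -31  [2·signedArea(ACD) = -213 ∩ AC · DB = 387]
2. A_y = 24  [2·signedArea(ACD) = -213 ∩ AC · DB = 387]
   → A = (-31, 24)

A = (-31, 24)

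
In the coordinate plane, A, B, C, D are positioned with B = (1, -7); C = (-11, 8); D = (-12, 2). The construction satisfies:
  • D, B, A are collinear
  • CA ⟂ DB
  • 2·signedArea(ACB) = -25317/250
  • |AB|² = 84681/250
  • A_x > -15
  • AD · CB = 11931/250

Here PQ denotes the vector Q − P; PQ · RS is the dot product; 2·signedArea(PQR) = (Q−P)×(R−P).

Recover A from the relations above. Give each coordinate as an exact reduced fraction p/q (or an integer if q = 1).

1. A_x = -3533/250  [D, B, A are collinear ∩ CA ⟂ DB]
2. A_y = 869/250  [D, B, A are collinear ∩ CA ⟂ DB]
   → A = (-3533/250, 869/250)

A = (-3533/250, 869/250)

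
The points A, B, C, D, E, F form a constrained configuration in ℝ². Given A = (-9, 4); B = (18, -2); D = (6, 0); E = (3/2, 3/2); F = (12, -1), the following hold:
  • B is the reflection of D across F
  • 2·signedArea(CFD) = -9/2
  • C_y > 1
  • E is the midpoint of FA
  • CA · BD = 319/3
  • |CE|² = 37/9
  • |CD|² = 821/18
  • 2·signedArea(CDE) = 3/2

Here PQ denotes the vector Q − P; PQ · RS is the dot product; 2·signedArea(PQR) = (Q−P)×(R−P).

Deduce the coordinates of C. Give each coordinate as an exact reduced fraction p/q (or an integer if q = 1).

1. C_x = -1/2  [2·signedArea(CFD) = -9/2 ∩ 2·signedArea(CDE) = 3/2]
2. C_y = 11/6  [2·signedArea(CFD) = -9/2 ∩ 2·signedArea(CDE) = 3/2]
   → C = (-1/2, 11/6)

C = (-1/2, 11/6)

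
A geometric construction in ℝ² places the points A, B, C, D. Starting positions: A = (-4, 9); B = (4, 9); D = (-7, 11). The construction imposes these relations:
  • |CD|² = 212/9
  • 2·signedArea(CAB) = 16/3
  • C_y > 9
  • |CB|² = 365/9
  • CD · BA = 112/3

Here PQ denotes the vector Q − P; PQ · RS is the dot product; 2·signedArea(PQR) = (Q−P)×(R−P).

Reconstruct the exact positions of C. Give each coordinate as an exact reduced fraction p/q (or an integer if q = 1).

C = (-7/3, 29/3)

1. C_x = -7/3  [CD · BA = 112/3 ∩ 2·signedArea(CAB) = 16/3]
2. C_y = 29/3  [CD · BA = 112/3 ∩ 2·signedArea(CAB) = 16/3]
   → C = (-7/3, 29/3)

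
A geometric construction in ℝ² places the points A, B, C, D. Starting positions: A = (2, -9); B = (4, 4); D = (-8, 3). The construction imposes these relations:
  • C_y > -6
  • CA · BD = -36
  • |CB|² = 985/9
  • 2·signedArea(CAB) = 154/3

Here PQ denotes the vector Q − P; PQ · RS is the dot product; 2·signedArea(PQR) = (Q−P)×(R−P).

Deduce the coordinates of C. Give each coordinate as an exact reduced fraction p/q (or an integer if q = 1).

C = (-4/3, -5)

1. C_x = -4/3  [2·signedArea(CAB) = 154/3 ∩ CA · BD = -36]
2. C_y = -5  [2·signedArea(CAB) = 154/3 ∩ CA · BD = -36]
   → C = (-4/3, -5)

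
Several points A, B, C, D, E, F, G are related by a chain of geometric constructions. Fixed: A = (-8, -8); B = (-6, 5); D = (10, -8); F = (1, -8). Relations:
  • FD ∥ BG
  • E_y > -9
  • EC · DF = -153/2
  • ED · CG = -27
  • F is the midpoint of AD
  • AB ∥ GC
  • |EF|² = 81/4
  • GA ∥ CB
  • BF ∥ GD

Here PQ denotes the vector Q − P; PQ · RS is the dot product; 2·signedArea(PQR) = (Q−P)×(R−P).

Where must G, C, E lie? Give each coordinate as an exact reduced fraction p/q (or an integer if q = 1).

C = (5, 18)
E = (-7/2, -8)
G = (3, 5)

1. G_x = 3  [BF ∥ GD ∩ FD ∥ BG]
2. G_y = 5  [BF ∥ GD ∩ FD ∥ BG]
   → G = (3, 5)
3. C_x = 5  [GA ∥ CB ∩ AB ∥ GC]
4. C_y = 18  [GA ∥ CB ∩ AB ∥ GC]
   → C = (5, 18)
5. E_x = -7/2  [EC · DF = -153/2 ∩ ED · CG = -27]
6. E_y = -8  [EC · DF = -153/2 ∩ ED · CG = -27]
   → E = (-7/2, -8)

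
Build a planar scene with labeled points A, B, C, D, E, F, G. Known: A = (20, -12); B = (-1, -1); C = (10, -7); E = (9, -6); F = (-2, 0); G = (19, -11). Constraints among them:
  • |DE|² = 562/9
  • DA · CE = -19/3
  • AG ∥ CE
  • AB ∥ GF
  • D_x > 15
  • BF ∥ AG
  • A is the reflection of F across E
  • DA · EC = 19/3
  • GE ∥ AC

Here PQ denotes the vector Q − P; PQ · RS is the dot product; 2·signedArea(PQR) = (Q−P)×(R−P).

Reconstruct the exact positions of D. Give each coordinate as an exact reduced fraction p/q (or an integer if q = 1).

D = (16, -29/3)

1. D_x = 16  [line 1·x + -1·y + -77/3 = 0 ∩ |DE|² = 562/9]
2. D_y = -29/3  [line 1·x + -1·y + -77/3 = 0 ∩ |DE|² = 562/9]
   → D = (16, -29/3)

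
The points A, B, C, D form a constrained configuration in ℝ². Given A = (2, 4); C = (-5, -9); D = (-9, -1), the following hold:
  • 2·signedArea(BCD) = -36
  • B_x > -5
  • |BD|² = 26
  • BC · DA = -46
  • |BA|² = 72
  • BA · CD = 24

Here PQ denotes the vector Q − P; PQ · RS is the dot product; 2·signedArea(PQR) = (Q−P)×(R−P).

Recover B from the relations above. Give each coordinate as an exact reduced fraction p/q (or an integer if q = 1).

1. B_x = -4  [BA · CD = 24 ∩ BC · DA = -46]
2. B_y = -2  [BA · CD = 24 ∩ BC · DA = -46]
   → B = (-4, -2)

B = (-4, -2)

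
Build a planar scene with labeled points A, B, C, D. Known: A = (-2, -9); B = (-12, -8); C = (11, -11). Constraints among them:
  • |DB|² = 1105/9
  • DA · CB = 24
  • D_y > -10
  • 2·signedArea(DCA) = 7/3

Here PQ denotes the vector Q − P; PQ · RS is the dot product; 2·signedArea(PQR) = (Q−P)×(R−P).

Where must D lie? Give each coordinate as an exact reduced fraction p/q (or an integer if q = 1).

D = (-1, -28/3)

1. D_x = -1  [2·signedArea(DCA) = 7/3 ∩ DA · CB = 24]
2. D_y = -28/3  [2·signedArea(DCA) = 7/3 ∩ DA · CB = 24]
   → D = (-1, -28/3)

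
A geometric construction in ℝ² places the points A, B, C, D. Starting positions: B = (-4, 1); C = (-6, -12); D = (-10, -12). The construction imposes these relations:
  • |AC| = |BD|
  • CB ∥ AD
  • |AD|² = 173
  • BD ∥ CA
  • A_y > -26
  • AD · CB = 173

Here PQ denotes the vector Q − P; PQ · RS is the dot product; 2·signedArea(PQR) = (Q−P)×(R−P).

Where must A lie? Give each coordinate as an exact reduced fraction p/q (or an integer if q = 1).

1. A_x = -12  [CB ∥ AD ∩ BD ∥ CA]
2. A_y = -25  [CB ∥ AD ∩ BD ∥ CA]
   → A = (-12, -25)

A = (-12, -25)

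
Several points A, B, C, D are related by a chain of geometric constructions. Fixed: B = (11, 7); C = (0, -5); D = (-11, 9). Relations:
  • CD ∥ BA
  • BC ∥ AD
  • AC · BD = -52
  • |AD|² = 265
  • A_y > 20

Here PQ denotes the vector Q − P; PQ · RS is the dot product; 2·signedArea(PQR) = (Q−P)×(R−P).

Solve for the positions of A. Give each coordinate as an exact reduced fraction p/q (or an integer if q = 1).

A = (0, 21)

1. A_x = 0  [BC ∥ AD ∩ CD ∥ BA]
2. A_y = 21  [BC ∥ AD ∩ CD ∥ BA]
   → A = (0, 21)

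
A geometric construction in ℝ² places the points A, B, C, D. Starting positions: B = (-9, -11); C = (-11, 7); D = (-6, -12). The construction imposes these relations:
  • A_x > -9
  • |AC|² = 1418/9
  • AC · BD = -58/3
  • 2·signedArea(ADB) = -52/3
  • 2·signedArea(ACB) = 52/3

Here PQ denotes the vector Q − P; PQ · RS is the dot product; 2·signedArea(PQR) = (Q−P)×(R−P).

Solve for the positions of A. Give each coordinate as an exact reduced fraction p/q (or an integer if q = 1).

1. A_x = -26/3  [2·signedArea(ADB) = -52/3 ∩ 2·signedArea(ACB) = 52/3]
2. A_y = -16/3  [2·signedArea(ADB) = -52/3 ∩ 2·signedArea(ACB) = 52/3]
   → A = (-26/3, -16/3)

A = (-26/3, -16/3)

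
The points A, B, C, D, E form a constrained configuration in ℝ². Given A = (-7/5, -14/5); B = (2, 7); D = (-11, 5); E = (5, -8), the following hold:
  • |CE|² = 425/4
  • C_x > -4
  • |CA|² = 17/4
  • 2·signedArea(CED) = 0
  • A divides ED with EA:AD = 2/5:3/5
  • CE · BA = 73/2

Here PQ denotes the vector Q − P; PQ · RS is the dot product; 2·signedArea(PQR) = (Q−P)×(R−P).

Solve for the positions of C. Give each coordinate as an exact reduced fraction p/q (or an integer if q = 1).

1. C_x = -3  [2·signedArea(CED) = 0 ∩ CE · BA = 73/2]
2. C_y = -3/2  [2·signedArea(CED) = 0 ∩ CE · BA = 73/2]
   → C = (-3, -3/2)

C = (-3, -3/2)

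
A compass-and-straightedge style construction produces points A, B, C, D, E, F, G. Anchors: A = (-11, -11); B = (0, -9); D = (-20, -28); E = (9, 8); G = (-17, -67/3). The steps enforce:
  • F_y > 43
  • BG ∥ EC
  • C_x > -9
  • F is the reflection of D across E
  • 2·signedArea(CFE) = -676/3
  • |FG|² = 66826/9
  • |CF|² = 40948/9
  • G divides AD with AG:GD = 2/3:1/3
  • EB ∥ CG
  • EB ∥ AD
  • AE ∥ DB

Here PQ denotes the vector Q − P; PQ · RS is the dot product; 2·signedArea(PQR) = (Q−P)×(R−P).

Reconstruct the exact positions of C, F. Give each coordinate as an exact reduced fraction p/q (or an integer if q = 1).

C = (-8, -16/3)
F = (38, 44)

1. C_x = -8  [EB ∥ CG ∩ BG ∥ EC]
2. C_y = -16/3  [EB ∥ CG ∩ BG ∥ EC]
   → C = (-8, -16/3)
3. F_x = 38  [F is the reflection of D across E]
4. F_y = 44  [F is the reflection of D across E]
   → F = (38, 44)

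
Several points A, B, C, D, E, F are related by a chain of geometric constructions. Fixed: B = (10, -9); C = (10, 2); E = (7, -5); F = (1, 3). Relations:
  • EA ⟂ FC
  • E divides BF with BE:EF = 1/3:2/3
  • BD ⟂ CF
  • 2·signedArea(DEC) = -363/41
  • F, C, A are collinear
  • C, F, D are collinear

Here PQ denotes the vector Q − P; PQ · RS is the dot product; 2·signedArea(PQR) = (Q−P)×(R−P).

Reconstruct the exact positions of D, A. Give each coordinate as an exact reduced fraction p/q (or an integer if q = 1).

A = (320/41, 92/41)
D = (919/82, 153/82)

1. D_x = 919/82  [C, F, D are collinear ∩ BD ⟂ CF]
2. D_y = 153/82  [C, F, D are collinear ∩ BD ⟂ CF]
   → D = (919/82, 153/82)
3. A_x = 320/41  [F, C, A are collinear ∩ EA ⟂ FC]
4. A_y = 92/41  [F, C, A are collinear ∩ EA ⟂ FC]
   → A = (320/41, 92/41)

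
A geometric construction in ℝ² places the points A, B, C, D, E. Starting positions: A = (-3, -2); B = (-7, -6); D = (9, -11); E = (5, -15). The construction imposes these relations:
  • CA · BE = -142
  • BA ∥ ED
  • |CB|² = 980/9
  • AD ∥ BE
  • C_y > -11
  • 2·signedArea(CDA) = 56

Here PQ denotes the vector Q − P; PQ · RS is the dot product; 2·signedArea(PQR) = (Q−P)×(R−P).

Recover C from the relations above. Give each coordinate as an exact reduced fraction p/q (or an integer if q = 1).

C = (7/3, -32/3)

1. C_x = 7/3  [2·signedArea(CDA) = 56 ∩ CA · BE = -142]
2. C_y = -32/3  [2·signedArea(CDA) = 56 ∩ CA · BE = -142]
   → C = (7/3, -32/3)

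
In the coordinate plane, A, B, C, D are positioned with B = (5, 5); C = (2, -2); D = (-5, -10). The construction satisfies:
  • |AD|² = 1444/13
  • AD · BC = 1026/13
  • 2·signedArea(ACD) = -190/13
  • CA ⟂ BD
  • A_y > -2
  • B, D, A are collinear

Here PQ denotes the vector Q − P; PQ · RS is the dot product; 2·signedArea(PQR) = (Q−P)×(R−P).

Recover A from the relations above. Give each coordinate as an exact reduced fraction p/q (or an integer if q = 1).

1. A_x = 11/13  [B, D, A are collinear ∩ CA ⟂ BD]
2. A_y = -16/13  [B, D, A are collinear ∩ CA ⟂ BD]
   → A = (11/13, -16/13)

A = (11/13, -16/13)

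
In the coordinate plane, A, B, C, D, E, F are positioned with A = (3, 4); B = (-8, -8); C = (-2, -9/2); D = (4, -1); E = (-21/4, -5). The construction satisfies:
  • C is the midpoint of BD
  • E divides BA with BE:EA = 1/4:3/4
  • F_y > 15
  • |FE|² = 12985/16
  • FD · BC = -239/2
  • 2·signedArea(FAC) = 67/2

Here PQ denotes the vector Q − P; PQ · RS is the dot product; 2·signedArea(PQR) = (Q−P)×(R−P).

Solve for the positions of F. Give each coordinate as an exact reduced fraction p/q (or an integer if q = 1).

F = (14, 16)

1. F_x = 14  [2·signedArea(FAC) = 67/2 ∩ FD · BC = -239/2]
2. F_y = 16  [2·signedArea(FAC) = 67/2 ∩ FD · BC = -239/2]
   → F = (14, 16)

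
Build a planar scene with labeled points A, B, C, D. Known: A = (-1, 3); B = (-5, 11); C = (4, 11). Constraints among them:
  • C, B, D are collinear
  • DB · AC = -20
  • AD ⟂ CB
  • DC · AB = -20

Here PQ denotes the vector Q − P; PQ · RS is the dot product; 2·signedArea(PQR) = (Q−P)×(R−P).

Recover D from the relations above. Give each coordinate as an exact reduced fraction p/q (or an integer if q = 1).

D = (-1, 11)

1. D_x = -1  [C, B, D are collinear ∩ AD ⟂ CB]
2. D_y = 11  [C, B, D are collinear ∩ AD ⟂ CB]
   → D = (-1, 11)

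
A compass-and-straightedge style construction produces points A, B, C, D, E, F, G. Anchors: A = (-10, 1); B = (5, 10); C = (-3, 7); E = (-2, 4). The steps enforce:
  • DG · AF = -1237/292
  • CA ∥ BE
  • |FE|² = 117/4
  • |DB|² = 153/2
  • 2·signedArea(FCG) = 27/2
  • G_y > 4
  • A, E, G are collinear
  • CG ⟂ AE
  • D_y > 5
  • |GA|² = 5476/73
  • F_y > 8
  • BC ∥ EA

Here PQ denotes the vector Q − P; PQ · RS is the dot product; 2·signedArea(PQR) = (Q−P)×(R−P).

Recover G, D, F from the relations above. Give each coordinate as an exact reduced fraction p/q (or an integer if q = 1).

1. G_x = -138/73  [A, E, G are collinear ∩ CG ⟂ AE]
2. G_y = 295/73  [A, E, G are collinear ∩ CG ⟂ AE]
   → G = (-138/73, 295/73)
3. F_x = 1  [line 216/73·x + 81/73·y + -1809/146 = 0 ∩ |FE|² = 117/4]
4. F_y = 17/2  [line 216/73·x + 81/73·y + -1809/146 = 0 ∩ |FE|² = 117/4]
   → F = (1, 17/2)
5. D_x = -5/2  [line -11·x + -15/2·y + 55/4 = 0 ∩ |DB|² = 153/2]
6. D_y = 11/2  [line -11·x + -15/2·y + 55/4 = 0 ∩ |DB|² = 153/2]
   → D = (-5/2, 11/2)

D = (-5/2, 11/2)
F = (1, 17/2)
G = (-138/73, 295/73)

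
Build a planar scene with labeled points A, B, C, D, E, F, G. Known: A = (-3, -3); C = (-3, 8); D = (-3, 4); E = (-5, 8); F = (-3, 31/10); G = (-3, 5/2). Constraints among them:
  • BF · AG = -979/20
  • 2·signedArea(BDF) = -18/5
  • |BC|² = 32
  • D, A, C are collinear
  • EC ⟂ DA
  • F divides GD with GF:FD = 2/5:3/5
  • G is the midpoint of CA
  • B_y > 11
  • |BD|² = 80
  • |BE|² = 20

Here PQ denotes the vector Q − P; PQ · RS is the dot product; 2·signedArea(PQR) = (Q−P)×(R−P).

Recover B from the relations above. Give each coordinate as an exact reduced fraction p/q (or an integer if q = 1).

B = (-7, 12)

1. B_x = -7  [BF · AG = -979/20 ∩ 2·signedArea(BDF) = -18/5]
2. B_y = 12  [BF · AG = -979/20 ∩ 2·signedArea(BDF) = -18/5]
   → B = (-7, 12)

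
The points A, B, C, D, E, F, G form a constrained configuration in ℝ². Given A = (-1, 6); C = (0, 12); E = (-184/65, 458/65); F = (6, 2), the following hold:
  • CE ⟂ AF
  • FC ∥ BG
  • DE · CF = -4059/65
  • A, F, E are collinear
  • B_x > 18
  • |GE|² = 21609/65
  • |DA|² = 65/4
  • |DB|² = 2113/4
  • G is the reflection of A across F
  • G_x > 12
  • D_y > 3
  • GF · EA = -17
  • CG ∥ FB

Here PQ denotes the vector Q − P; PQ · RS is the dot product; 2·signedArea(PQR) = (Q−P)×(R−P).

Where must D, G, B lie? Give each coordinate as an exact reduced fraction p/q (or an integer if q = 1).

B = (19, -12)
D = (5/2, 4)
G = (13, -2)

1. D_x = 5/2  [line -6·x + 10·y + -25 = 0 ∩ |DA|² = 65/4]
2. D_y = 4  [line -6·x + 10·y + -25 = 0 ∩ |DA|² = 65/4]
   → D = (5/2, 4)
3. G_x = 13  [G is the reflection of A across F]
4. G_y = -2  [G is the reflection of A across F]
   → G = (13, -2)
5. B_x = 19  [FC ∥ BG ∩ CG ∥ FB]
6. B_y = -12  [FC ∥ BG ∩ CG ∥ FB]
   → B = (19, -12)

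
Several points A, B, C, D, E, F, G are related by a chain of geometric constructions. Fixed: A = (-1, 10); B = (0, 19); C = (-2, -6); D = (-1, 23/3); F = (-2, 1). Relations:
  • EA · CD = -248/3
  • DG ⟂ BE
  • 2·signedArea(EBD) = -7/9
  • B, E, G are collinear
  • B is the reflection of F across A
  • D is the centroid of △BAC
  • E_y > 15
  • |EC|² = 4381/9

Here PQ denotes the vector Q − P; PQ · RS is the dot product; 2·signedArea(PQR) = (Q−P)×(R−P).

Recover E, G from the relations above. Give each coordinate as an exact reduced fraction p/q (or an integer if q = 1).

1. E_x = -1/3  [2·signedArea(EBD) = -7/9 ∩ EA · CD = -248/3]
2. E_y = 16  [2·signedArea(EBD) = -7/9 ∩ EA · CD = -248/3]
   → E = (-1/3, 16)
3. G_x = -103/82  [B, E, G are collinear ∩ DG ⟂ BE]
4. G_y = 631/82  [B, E, G are collinear ∩ DG ⟂ BE]
   → G = (-103/82, 631/82)

E = (-1/3, 16)
G = (-103/82, 631/82)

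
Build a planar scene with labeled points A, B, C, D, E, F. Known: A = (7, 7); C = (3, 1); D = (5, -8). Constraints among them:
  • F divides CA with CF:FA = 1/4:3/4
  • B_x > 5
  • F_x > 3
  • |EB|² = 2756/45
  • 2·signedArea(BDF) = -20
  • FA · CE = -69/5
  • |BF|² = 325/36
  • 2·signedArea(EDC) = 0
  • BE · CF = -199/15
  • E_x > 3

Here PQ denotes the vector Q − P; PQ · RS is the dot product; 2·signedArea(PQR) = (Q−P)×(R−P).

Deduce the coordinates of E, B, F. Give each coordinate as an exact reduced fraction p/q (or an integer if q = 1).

1. F_x = 4  [F divides CA with CF:FA = 1/4:3/4]
2. F_y = 5/2  [F divides CA with CF:FA = 1/4:3/4]
   → F = (4, 5/2)
3. E_x = 19/5  [2·signedArea(EDC) = 0 ∩ FA · CE = -69/5]
4. E_y = -13/5  [2·signedArea(EDC) = 0 ∩ FA · CE = -69/5]
   → E = (19/5, -13/5)
5. B_x = 17/3  [2·signedArea(BDF) = -20 ∩ BE · CF = -199/15]
6. B_y = 5  [2·signedArea(BDF) = -20 ∩ BE · CF = -199/15]
   → B = (17/3, 5)

B = (17/3, 5)
E = (19/5, -13/5)
F = (4, 5/2)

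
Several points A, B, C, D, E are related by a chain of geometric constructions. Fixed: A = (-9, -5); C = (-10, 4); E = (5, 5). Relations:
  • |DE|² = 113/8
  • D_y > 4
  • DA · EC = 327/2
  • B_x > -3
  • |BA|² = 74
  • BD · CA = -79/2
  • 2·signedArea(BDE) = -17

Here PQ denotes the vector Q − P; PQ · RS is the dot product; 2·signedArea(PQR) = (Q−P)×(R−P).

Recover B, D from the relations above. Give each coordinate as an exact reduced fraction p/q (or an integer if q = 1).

1. D_x = 5/4  [line 15·x + 1·y + -47/2 = 0 ∩ |DE|² = 113/8]
2. D_y = 19/4  [line 15·x + 1·y + -47/2 = 0 ∩ |DE|² = 113/8]
   → D = (5/4, 19/4)
3. B_x = -2  [2·signedArea(BDE) = -17 ∩ BD · CA = -79/2]
4. B_y = 0  [2·signedArea(BDE) = -17 ∩ BD · CA = -79/2]
   → B = (-2, 0)

B = (-2, 0)
D = (5/4, 19/4)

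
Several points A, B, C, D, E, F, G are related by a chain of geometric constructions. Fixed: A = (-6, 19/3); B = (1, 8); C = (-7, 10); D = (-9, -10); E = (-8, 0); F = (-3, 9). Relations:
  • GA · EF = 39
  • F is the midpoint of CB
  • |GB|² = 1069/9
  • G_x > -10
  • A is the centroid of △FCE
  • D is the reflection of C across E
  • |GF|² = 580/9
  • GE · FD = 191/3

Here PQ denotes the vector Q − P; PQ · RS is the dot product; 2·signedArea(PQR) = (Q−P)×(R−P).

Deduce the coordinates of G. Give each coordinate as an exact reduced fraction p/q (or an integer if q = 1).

1. G_x = -9  [GA · EF = 39 ∩ GE · FD = 191/3]
2. G_y = 11/3  [GA · EF = 39 ∩ GE · FD = 191/3]
   → G = (-9, 11/3)

G = (-9, 11/3)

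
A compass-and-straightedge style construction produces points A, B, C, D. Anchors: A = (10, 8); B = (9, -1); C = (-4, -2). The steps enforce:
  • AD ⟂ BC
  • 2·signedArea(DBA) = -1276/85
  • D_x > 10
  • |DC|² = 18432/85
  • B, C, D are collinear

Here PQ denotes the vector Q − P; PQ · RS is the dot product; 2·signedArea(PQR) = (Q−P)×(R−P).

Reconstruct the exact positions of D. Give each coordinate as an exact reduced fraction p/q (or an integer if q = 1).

1. D_x = 908/85  [B, C, D are collinear ∩ AD ⟂ BC]
2. D_y = -74/85  [B, C, D are collinear ∩ AD ⟂ BC]
   → D = (908/85, -74/85)

D = (908/85, -74/85)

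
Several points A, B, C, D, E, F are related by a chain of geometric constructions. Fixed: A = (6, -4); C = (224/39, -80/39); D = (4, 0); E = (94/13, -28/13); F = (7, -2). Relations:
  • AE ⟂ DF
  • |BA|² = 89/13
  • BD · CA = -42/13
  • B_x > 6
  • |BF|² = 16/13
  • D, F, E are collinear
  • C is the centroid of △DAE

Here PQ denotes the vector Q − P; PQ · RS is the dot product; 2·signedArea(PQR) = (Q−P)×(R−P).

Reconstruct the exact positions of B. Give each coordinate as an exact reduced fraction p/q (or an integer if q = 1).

1. B_x = 79/13  [line -10/39·x + 76/39·y + 166/39 = 0 ∩ |BA|² = 89/13]
2. B_y = -18/13  [line -10/39·x + 76/39·y + 166/39 = 0 ∩ |BA|² = 89/13]
   → B = (79/13, -18/13)

B = (79/13, -18/13)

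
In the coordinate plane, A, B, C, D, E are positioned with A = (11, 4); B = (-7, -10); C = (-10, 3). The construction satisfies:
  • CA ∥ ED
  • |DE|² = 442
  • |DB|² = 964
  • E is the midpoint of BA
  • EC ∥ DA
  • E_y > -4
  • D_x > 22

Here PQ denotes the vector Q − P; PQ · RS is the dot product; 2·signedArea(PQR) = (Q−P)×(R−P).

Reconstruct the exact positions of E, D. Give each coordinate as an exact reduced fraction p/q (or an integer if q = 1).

1. E_x = 2  [E is the midpoint of BA]
2. E_y = -3  [E is the midpoint of BA]
   → E = (2, -3)
3. D_x = 23  [EC ∥ DA ∩ CA ∥ ED]
4. D_y = -2  [EC ∥ DA ∩ CA ∥ ED]
   → D = (23, -2)

D = (23, -2)
E = (2, -3)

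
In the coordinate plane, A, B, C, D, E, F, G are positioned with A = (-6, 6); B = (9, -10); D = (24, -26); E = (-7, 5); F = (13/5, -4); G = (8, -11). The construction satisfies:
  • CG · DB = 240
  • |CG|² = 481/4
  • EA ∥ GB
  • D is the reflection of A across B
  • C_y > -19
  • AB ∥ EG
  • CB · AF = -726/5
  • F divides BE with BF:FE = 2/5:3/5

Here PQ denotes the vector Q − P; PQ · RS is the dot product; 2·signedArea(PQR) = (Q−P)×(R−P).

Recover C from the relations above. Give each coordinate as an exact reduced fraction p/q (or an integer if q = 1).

C = (16, -37/2)

1. C_x = 16  [CG · DB = 240 ∩ CB · AF = -726/5]
2. C_y = -37/2  [CG · DB = 240 ∩ CB · AF = -726/5]
   → C = (16, -37/2)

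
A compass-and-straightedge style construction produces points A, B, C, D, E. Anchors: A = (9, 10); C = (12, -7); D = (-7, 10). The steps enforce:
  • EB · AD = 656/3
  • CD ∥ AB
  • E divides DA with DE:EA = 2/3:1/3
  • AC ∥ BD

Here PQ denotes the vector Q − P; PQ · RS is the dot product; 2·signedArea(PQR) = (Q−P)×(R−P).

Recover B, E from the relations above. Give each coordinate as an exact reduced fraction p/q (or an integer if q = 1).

B = (-10, 27)
E = (11/3, 10)

1. B_x = -10  [AC ∥ BD ∩ CD ∥ AB]
2. B_y = 27  [AC ∥ BD ∩ CD ∥ AB]
   → B = (-10, 27)
3. E_x = 11/3  [E divides DA with DE:EA = 2/3:1/3]
4. E_y = 10  [E divides DA with DE:EA = 2/3:1/3]
   → E = (11/3, 10)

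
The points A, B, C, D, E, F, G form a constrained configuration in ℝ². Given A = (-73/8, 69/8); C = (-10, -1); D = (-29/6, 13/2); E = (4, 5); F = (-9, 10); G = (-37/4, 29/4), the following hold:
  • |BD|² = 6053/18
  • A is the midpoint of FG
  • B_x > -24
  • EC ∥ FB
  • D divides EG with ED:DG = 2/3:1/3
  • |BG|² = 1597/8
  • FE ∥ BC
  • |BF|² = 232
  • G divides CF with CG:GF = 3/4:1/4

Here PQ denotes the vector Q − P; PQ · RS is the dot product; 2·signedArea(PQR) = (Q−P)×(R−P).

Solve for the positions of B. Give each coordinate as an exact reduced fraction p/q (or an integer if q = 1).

B = (-23, 4)

1. B_x = -23  [FE ∥ BC ∩ EC ∥ FB]
2. B_y = 4  [FE ∥ BC ∩ EC ∥ FB]
   → B = (-23, 4)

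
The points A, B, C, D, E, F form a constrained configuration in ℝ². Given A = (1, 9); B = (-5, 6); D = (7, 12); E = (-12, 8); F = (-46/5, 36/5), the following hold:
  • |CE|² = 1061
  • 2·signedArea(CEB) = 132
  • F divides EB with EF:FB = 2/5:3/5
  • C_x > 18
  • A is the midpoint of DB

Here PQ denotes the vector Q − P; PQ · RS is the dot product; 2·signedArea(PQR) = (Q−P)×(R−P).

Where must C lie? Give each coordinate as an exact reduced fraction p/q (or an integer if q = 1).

1. C_x = 19  [line 2·x + 7·y + -164 = 0 ∩ |CE|² = 1061]
2. C_y = 18  [line 2·x + 7·y + -164 = 0 ∩ |CE|² = 1061]
   → C = (19, 18)

C = (19, 18)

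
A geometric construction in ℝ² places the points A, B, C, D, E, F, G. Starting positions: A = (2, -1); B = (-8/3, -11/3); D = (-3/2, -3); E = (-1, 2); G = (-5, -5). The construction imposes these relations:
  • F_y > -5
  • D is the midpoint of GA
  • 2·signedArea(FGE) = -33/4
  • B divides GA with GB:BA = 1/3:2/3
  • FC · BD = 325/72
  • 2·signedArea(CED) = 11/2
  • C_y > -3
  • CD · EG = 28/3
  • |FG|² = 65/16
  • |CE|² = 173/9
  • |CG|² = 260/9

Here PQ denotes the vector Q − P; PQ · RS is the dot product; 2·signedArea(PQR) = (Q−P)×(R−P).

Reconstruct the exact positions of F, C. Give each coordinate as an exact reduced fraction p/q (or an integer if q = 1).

1. F_x = -13/4  [line -7·x + 4·y + -27/4 = 0 ∩ |FG|² = 65/16]
2. F_y = -4  [line -7·x + 4·y + -27/4 = 0 ∩ |FG|² = 65/16]
   → F = (-13/4, -4)
3. C_x = -1/3  [2·signedArea(CED) = 11/2 ∩ CD · EG = 28/3]
4. C_y = -7/3  [2·signedArea(CED) = 11/2 ∩ CD · EG = 28/3]
   → C = (-1/3, -7/3)

C = (-1/3, -7/3)
F = (-13/4, -4)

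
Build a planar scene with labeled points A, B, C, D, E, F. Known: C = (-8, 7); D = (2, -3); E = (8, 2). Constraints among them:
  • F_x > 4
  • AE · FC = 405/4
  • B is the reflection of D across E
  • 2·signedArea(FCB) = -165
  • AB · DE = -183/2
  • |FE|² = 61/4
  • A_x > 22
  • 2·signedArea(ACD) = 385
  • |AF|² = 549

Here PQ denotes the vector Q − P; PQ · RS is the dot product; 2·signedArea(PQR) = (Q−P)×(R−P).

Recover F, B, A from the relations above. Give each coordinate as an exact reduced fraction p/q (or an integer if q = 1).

1. B_x = 14  [B is the reflection of D across E]
2. B_y = 7  [B is the reflection of D across E]
   → B = (14, 7)
3. A_x = 23  [2·signedArea(ACD) = 385 ∩ AB · DE = -183/2]
4. A_y = 29/2  [2·signedArea(ACD) = 385 ∩ AB · DE = -183/2]
   → A = (23, 29/2)
5. F_x = 5  [2·signedArea(FCB) = -165 ∩ AE · FC = 405/4]
6. F_y = -1/2  [2·signedArea(FCB) = -165 ∩ AE · FC = 405/4]
   → F = (5, -1/2)

A = (23, 29/2)
B = (14, 7)
F = (5, -1/2)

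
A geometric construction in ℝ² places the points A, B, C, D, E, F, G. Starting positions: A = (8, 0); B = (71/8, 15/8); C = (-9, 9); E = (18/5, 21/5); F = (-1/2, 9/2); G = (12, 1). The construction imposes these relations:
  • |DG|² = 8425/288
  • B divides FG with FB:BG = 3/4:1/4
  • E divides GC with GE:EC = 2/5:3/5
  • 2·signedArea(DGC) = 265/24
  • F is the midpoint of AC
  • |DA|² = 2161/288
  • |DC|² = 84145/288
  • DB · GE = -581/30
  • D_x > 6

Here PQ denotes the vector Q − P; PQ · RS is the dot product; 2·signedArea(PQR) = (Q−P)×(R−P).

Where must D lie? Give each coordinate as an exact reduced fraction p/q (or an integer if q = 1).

D = (163/24, 59/24)

1. D_x = 163/24  [DB · GE = -581/30 ∩ 2·signedArea(DGC) = 265/24]
2. D_y = 59/24  [DB · GE = -581/30 ∩ 2·signedArea(DGC) = 265/24]
   → D = (163/24, 59/24)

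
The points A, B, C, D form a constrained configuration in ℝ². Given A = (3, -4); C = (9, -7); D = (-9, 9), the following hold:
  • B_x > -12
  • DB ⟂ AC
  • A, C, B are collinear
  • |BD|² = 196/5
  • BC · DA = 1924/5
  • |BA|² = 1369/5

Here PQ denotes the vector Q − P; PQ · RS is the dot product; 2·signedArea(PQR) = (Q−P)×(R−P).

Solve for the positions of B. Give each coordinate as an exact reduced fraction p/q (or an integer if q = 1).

1. B_x = -59/5  [A, C, B are collinear ∩ DB ⟂ AC]
2. B_y = 17/5  [A, C, B are collinear ∩ DB ⟂ AC]
   → B = (-59/5, 17/5)

B = (-59/5, 17/5)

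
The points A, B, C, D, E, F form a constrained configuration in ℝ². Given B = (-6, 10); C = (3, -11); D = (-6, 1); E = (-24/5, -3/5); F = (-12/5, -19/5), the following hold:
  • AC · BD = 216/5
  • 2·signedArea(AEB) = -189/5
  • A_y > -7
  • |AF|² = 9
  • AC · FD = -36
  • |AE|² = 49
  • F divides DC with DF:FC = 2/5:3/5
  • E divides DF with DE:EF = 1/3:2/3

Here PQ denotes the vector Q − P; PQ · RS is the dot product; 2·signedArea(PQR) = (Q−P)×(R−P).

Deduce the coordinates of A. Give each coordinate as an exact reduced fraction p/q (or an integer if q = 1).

1. A_x = -3/5  [AC · BD = 216/5 ∩ AC · FD = -36]
2. A_y = -31/5  [AC · BD = 216/5 ∩ AC · FD = -36]
   → A = (-3/5, -31/5)

A = (-3/5, -31/5)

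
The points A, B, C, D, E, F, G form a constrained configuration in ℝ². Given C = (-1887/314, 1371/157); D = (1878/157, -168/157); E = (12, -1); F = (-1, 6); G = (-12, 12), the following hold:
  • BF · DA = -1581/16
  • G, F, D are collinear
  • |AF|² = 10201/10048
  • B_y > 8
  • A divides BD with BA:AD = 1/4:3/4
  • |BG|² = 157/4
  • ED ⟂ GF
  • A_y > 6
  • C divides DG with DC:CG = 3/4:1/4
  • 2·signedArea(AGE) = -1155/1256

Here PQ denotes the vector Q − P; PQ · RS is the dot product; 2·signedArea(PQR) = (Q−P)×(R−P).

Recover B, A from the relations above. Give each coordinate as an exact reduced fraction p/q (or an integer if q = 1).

A = (-2367/1256, 4071/628)
B = (-13/2, 9)

1. A_x = -2367/1256  [line 13·x + 24·y + -164637/1256 = 0 ∩ |AF|² = 10201/10048]
2. A_y = 4071/628  [line 13·x + 24·y + -164637/1256 = 0 ∩ |AF|² = 10201/10048]
   → A = (-2367/1256, 4071/628)
3. B_x = -13/2  [BF · DA = -1581/16 ∩ A divides BD with BA:AD = 1/4:3/4]
4. B_y = 9  [BF · DA = -1581/16 ∩ A divides BD with BA:AD = 1/4:3/4]
   → B = (-13/2, 9)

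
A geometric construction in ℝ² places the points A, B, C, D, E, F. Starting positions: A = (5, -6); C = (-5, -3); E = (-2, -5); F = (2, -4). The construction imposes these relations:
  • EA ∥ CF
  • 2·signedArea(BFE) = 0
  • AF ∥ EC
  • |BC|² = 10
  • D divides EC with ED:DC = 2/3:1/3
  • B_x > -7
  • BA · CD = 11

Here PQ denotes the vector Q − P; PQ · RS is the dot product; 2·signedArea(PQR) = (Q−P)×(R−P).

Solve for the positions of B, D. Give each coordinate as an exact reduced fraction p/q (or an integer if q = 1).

B = (-6, -6)
D = (-4, -11/3)

1. D_x = -4  [D divides EC with ED:DC = 2/3:1/3]
2. D_y = -11/3  [D divides EC with ED:DC = 2/3:1/3]
   → D = (-4, -11/3)
3. B_x = -6  [2·signedArea(BFE) = 0 ∩ BA · CD = 11]
4. B_y = -6  [2·signedArea(BFE) = 0 ∩ BA · CD = 11]
   → B = (-6, -6)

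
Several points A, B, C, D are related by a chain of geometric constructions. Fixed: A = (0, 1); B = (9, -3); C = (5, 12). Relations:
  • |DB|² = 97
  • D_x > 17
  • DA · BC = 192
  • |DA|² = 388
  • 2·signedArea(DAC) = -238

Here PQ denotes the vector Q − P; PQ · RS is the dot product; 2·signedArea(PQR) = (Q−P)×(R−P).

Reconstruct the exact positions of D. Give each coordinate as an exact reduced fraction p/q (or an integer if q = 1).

1. D_x = 18  [DA · BC = 192 ∩ 2·signedArea(DAC) = -238]
2. D_y = -7  [DA · BC = 192 ∩ 2·signedArea(DAC) = -238]
   → D = (18, -7)

D = (18, -7)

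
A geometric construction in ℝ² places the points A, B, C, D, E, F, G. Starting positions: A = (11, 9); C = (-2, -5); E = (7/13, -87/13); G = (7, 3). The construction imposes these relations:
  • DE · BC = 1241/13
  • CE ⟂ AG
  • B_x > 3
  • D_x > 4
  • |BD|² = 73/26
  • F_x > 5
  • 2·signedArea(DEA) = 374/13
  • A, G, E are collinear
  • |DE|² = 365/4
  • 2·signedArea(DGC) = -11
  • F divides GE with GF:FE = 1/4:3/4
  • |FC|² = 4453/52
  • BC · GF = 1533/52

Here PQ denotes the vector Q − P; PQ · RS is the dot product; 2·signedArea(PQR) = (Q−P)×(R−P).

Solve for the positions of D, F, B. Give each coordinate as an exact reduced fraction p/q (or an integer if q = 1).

1. D_x = 9/2  [2·signedArea(DEA) = 374/13 ∩ 2·signedArea(DGC) = -11]
2. D_y = 2  [2·signedArea(DEA) = 374/13 ∩ 2·signedArea(DGC) = -11]
   → D = (9/2, 2)
3. F_x = 70/13  [F divides GE with GF:FE = 1/4:3/4]
4. F_y = 15/26  [F divides GE with GF:FE = 1/4:3/4]
   → F = (70/13, 15/26)
5. B_x = 47/13  [BC · GF = 1533/52 ∩ DE · BC = 1241/13]
6. B_y = 89/26  [BC · GF = 1533/52 ∩ DE · BC = 1241/13]
   → B = (47/13, 89/26)

B = (47/13, 89/26)
D = (9/2, 2)
F = (70/13, 15/26)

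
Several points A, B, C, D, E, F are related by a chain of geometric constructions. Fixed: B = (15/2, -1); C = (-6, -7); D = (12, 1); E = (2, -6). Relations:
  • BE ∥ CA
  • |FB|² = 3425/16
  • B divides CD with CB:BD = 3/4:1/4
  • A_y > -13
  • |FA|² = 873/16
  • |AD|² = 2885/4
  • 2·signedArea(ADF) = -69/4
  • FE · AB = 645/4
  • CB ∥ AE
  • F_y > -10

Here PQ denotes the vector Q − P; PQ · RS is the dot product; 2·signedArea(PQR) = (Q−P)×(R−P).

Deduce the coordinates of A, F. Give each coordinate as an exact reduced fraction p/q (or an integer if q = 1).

A = (-23/2, -12)
F = (-19/4, -9)

1. A_x = -23/2  [CB ∥ AE ∩ BE ∥ CA]
2. A_y = -12  [CB ∥ AE ∩ BE ∥ CA]
   → A = (-23/2, -12)
3. F_x = -19/4  [FE · AB = 645/4 ∩ 2·signedArea(ADF) = -69/4]
4. F_y = -9  [FE · AB = 645/4 ∩ 2·signedArea(ADF) = -69/4]
   → F = (-19/4, -9)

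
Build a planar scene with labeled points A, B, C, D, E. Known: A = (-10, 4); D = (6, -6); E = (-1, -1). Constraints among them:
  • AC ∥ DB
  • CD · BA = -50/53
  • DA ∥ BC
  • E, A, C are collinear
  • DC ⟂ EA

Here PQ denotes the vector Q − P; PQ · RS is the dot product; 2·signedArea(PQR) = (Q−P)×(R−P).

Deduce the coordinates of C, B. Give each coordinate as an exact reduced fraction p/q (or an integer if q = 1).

B = (1191/53, -803/53)
C = (343/53, -273/53)

1. C_x = 343/53  [E, A, C are collinear ∩ DC ⟂ EA]
2. C_y = -273/53  [E, A, C are collinear ∩ DC ⟂ EA]
   → C = (343/53, -273/53)
3. B_x = 1191/53  [DA ∥ BC ∩ AC ∥ DB]
4. B_y = -803/53  [DA ∥ BC ∩ AC ∥ DB]
   → B = (1191/53, -803/53)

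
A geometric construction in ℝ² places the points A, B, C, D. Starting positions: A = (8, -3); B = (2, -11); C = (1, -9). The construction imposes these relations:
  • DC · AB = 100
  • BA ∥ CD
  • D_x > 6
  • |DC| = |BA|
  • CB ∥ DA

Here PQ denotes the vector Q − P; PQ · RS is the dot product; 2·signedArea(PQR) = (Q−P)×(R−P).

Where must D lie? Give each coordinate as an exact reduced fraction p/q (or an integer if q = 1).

1. D_x = 7  [CB ∥ DA ∩ BA ∥ CD]
2. D_y = -1  [CB ∥ DA ∩ BA ∥ CD]
   → D = (7, -1)

D = (7, -1)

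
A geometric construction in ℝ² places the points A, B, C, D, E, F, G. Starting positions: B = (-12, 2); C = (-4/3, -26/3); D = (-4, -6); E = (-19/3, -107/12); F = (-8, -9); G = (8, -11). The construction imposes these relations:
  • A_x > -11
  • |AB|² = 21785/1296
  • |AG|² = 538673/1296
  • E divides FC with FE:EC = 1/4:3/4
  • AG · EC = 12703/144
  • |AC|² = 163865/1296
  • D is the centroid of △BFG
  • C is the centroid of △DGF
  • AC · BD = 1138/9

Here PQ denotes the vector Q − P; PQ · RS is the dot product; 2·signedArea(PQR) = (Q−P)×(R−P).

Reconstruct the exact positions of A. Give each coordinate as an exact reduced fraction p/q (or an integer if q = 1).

A = (-91/9, -59/36)

1. A_x = -91/9  [AG · EC = 12703/144 ∩ AC · BD = 1138/9]
2. A_y = -59/36  [AG · EC = 12703/144 ∩ AC · BD = 1138/9]
   → A = (-91/9, -59/36)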